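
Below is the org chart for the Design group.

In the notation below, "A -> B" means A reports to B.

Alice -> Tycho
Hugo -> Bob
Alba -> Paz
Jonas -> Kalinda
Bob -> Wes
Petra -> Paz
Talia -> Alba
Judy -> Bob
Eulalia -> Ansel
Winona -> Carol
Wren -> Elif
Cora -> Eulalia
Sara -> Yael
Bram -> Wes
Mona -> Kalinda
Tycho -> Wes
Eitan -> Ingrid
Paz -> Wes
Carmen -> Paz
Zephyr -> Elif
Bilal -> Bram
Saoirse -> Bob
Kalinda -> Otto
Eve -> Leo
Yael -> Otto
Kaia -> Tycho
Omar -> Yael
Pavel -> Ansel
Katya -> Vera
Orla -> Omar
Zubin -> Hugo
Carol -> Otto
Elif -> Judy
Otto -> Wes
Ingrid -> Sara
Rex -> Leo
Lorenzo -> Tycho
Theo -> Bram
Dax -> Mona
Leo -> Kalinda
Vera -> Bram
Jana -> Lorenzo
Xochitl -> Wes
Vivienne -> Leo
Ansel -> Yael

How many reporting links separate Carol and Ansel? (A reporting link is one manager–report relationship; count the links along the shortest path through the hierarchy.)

Carol is 1 level below Otto, and Ansel is 2 levels below Otto (their lowest common manager). The shortest path runs up from Carol to Otto and back down to Ansel: 1 + 2 = 3 links.

3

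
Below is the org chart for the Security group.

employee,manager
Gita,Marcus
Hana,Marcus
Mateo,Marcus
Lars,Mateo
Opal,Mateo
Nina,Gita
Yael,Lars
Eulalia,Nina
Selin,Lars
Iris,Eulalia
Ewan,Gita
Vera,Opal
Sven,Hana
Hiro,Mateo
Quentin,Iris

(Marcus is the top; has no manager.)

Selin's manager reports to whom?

Mateo

Selin reports to Lars, and Lars reports to Mateo. So Selin's skip-level manager is Mateo.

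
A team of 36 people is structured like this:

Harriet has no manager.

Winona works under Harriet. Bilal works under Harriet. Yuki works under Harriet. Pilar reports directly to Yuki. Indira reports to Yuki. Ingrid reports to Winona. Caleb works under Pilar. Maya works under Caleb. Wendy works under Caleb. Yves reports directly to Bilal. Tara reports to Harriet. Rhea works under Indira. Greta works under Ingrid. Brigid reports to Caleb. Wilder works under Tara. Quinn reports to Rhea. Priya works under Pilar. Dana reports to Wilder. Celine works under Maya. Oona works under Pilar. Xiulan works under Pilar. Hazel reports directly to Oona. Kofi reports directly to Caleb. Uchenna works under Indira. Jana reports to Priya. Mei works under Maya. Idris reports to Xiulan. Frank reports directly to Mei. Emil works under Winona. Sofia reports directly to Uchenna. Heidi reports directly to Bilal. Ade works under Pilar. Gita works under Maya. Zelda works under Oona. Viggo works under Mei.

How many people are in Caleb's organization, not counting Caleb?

Caleb directly manages Maya, Wendy, Brigid, Kofi. Under Maya: Gita, Mei, Viggo, Frank, Celine (5). Wendy has no reports. Brigid has no reports. Kofi has no reports. So Caleb's organization is 4 direct reports plus everyone under them: 6 + 1 + 1 + 1 = 9.

9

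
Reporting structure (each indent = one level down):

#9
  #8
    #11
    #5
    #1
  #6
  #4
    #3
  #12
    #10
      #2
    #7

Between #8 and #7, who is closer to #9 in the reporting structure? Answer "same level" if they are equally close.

#8 is 1 level below #9; #7 is 2. #8 is higher.

#8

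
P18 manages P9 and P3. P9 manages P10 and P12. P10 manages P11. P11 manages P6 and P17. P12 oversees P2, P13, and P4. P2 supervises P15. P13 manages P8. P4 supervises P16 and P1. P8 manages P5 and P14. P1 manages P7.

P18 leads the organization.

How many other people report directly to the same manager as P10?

1

P10 reports to P9. P9's other direct reports are P12 — 1 peer.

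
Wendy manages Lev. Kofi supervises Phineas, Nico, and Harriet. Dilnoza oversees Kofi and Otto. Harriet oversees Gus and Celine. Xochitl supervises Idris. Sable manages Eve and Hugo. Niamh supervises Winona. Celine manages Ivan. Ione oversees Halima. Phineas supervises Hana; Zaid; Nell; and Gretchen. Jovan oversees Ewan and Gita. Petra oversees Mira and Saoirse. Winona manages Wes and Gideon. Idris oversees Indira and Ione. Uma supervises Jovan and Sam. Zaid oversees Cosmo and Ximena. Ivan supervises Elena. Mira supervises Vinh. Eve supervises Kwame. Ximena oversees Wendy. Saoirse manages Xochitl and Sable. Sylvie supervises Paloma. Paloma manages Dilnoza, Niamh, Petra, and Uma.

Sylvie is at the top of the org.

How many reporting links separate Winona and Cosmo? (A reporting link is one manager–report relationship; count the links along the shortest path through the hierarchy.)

Winona is 2 levels below Paloma, and Cosmo is 5 levels below Paloma (their lowest common manager). The shortest path runs up from Winona to Paloma and back down to Cosmo: 2 + 5 = 7 links.

7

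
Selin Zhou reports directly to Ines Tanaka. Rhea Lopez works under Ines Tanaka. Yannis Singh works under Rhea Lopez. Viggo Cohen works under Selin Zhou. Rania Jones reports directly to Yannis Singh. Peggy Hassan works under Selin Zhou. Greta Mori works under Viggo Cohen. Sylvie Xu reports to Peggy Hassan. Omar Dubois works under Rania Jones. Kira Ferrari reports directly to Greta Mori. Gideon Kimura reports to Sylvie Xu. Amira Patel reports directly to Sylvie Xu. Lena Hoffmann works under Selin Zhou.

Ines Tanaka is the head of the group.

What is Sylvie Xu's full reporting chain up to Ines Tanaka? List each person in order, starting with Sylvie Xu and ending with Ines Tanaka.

Sylvie Xu -> Peggy Hassan -> Selin Zhou -> Ines Tanaka

Sylvie Xu reports to Peggy Hassan. Peggy Hassan reports to Selin Zhou. Selin Zhou reports to Ines Tanaka. Ines Tanaka is at the top.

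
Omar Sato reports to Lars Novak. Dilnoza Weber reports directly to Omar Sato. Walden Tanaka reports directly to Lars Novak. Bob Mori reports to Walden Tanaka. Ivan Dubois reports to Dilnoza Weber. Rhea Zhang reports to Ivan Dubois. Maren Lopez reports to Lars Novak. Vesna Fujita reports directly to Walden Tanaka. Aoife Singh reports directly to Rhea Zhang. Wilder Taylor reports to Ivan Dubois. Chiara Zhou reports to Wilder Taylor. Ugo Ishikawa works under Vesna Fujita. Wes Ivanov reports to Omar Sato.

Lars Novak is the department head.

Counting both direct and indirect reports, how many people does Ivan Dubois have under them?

Ivan Dubois directly manages Rhea Zhang, Wilder Taylor. Under Rhea Zhang: Aoife Singh (1). Under Wilder Taylor: Chiara Zhou (1). So Ivan Dubois's organization is 2 direct reports plus everyone under them: 2 + 2 = 4.

4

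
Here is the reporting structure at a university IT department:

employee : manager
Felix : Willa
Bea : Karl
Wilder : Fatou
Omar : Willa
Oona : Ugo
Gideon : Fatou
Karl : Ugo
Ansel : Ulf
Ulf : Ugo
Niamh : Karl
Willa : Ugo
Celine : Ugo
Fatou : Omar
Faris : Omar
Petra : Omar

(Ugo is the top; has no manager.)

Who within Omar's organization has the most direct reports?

Direct-report counts within Omar's organization: Omar has 3; Fatou has 2. The largest is 3, held by Omar.

Omar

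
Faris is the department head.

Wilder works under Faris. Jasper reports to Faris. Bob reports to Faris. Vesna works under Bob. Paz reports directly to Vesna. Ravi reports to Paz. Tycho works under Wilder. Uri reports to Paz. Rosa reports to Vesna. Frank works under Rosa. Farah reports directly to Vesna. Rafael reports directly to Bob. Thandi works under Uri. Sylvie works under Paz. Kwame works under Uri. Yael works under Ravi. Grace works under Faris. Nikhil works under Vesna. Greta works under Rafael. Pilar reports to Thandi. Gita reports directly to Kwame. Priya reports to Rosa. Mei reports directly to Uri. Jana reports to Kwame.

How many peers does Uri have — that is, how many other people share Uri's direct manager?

Uri reports to Paz. Paz's other direct reports are Ravi, Sylvie — 2 peers.

2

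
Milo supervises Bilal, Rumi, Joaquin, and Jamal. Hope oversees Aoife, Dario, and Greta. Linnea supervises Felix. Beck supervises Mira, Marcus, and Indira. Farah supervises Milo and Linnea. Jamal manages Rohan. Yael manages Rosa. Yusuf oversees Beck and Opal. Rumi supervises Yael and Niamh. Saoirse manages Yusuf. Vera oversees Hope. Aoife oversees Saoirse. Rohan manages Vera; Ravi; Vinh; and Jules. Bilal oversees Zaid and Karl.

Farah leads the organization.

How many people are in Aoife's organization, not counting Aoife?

Aoife directly manages Saoirse. Under Saoirse: Yusuf, Opal, Beck, Marcus, Mira, Indira (6). That's 7 in total.

7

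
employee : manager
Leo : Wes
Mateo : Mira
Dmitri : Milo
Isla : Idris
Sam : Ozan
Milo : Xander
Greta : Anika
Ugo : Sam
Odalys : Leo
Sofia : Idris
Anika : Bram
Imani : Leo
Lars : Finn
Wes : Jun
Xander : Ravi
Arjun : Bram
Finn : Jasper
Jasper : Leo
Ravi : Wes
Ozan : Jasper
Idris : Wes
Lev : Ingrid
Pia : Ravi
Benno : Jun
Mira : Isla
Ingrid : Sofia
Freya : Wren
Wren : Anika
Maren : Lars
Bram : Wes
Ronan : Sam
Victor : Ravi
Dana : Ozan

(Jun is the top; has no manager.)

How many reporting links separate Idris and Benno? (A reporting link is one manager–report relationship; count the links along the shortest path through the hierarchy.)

3

Idris is 2 levels below Jun, and Benno is 1 level below Jun (their lowest common manager). The shortest path runs up from Idris to Jun and back down to Benno: 2 + 1 = 3 links.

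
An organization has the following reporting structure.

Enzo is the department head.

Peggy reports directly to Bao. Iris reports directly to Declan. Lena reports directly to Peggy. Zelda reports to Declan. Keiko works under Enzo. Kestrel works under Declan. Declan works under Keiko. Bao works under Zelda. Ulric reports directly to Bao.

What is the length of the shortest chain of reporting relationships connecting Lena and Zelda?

Lena is in Zelda's organization: the chain from Lena up to Zelda is Lena → Peggy → Bao → Zelda, which is 3 links.

3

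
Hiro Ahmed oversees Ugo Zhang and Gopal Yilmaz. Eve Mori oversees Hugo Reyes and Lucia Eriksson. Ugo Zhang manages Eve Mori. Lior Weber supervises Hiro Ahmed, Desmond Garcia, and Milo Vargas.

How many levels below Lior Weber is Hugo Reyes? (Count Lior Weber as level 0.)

4

Chain from Hugo Reyes up to Lior Weber: Hugo Reyes → Eve Mori → Ugo Zhang → Hiro Ahmed → Lior Weber. That is 4 steps up, so Hugo Reyes is 4 levels below Lior Weber.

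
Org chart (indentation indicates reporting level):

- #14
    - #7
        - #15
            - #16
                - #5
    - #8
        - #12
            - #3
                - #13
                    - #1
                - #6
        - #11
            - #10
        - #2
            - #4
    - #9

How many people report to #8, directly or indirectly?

#8 directly manages #12, #11, #2. Under #12: #3, #6, #13, #1 (4). Under #11: #10 (1). Under #2: #4 (1). So #8's organization is 3 direct reports plus everyone under them: 5 + 2 + 2 = 9.

9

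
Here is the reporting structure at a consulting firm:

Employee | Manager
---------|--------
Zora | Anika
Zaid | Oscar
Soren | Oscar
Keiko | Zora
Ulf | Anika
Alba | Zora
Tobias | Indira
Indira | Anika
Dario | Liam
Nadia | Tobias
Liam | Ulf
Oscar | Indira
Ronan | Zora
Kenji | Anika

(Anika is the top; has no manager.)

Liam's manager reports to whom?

Anika

Liam reports to Ulf, and Ulf reports to Anika. So Liam's skip-level manager is Anika.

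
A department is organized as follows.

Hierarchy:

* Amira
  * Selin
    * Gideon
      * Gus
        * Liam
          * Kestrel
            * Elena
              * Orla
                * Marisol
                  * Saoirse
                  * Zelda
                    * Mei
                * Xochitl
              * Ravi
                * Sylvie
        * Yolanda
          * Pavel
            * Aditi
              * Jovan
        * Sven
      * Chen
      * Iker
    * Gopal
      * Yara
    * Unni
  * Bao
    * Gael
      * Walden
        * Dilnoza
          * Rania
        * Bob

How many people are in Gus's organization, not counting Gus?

Gus directly manages Liam, Yolanda, Sven. Under Liam: Kestrel, Elena, Ravi, Sylvie, Orla, Xochitl, Marisol, Zelda, Mei, Saoirse (10). Under Yolanda: Pavel, Aditi, Jovan (3). Sven has no reports. So Gus's organization is 3 direct reports plus everyone under them: 11 + 4 + 1 = 16.

16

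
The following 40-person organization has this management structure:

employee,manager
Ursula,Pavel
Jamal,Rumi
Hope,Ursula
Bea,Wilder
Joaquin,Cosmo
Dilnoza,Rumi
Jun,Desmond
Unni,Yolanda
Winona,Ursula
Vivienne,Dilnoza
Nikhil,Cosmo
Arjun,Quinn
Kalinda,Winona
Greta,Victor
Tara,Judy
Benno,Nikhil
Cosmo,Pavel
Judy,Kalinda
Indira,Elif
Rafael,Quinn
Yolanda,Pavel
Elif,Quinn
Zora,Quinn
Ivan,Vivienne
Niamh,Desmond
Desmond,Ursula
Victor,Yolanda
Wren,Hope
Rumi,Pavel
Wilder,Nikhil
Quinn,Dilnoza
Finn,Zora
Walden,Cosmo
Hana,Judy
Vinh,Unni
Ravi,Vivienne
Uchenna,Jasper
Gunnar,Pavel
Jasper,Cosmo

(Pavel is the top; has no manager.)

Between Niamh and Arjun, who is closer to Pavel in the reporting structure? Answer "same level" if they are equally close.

Niamh is 3 levels below Pavel; Arjun is 4. Niamh is higher.

Niamh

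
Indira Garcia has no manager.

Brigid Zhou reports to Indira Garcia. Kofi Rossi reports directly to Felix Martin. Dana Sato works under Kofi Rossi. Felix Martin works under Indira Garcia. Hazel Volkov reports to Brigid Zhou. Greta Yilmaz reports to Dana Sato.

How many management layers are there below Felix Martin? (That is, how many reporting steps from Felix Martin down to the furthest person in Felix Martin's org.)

The longest chain under Felix Martin runs Felix Martin → Kofi Rossi → Dana Sato → Greta Yilmaz, which is 3 levels below Felix Martin.

3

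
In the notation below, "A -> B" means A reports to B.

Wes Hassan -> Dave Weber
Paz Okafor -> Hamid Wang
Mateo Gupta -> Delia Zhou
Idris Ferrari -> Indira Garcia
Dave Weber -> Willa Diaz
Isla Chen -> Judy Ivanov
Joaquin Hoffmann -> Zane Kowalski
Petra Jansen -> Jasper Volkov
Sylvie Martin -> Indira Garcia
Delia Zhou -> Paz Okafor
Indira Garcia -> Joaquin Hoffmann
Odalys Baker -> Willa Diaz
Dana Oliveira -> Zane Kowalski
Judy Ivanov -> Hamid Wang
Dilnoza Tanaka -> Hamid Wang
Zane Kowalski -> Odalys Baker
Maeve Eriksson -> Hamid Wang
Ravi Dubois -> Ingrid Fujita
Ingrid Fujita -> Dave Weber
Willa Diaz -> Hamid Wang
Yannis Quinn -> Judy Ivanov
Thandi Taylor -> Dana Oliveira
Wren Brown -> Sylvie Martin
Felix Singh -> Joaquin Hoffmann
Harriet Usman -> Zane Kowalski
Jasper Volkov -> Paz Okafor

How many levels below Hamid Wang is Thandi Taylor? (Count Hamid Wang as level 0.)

Chain from Thandi Taylor up to Hamid Wang: Thandi Taylor → Dana Oliveira → Zane Kowalski → Odalys Baker → Willa Diaz → Hamid Wang. That is 5 steps up, so Thandi Taylor is 5 levels below Hamid Wang.

5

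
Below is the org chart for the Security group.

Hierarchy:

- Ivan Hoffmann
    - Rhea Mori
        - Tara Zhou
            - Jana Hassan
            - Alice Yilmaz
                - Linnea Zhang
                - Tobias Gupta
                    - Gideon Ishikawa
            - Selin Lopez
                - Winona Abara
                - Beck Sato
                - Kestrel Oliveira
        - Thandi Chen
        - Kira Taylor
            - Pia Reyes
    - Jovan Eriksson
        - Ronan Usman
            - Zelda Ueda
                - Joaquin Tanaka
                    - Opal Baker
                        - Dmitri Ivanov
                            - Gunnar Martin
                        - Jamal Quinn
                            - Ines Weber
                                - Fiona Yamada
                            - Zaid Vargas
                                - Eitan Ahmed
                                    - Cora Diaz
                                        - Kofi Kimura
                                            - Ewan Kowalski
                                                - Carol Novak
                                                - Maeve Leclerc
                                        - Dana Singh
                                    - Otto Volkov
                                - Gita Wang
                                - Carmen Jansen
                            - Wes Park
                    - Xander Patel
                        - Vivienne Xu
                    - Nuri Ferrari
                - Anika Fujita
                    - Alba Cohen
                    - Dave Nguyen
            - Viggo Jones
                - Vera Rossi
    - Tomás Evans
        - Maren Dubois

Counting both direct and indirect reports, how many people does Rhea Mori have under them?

Rhea Mori directly manages Tara Zhou, Thandi Chen, Kira Taylor. Under Tara Zhou: Selin Lopez, Kestrel Oliveira, Beck Sato, Winona Abara, Alice Yilmaz, Tobias Gupta, Gideon Ishikawa, Linnea Zhang, Jana Hassan (9). Thandi Chen has no reports. Under Kira Taylor: Pia Reyes (1). So Rhea Mori's organization is 3 direct reports plus everyone under them: 10 + 1 + 2 = 13.

13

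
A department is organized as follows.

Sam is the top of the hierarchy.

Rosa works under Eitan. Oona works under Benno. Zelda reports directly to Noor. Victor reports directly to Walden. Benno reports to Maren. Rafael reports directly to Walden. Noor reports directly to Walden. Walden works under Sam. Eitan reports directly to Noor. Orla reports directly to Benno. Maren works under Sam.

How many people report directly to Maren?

Maren directly manages Benno. That is 1 direct report.

1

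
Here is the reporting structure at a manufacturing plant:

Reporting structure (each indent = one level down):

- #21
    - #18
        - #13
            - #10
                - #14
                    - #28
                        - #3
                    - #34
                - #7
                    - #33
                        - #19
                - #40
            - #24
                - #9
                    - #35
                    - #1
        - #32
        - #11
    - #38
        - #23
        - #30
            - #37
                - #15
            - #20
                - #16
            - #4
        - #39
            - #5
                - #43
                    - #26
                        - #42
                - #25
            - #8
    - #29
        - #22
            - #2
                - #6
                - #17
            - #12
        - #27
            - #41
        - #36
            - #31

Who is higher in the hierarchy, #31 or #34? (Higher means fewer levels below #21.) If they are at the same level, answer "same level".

#31 is 3 levels below #21; #34 is 5. #31 is higher.

#31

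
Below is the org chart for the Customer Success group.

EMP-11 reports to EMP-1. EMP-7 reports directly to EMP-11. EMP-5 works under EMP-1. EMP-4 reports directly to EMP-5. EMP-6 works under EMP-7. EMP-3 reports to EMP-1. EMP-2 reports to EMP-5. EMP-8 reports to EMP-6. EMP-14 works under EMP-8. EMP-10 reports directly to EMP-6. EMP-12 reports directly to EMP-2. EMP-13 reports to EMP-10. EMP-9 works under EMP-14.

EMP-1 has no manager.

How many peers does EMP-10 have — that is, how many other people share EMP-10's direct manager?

1

EMP-10 reports to EMP-6. EMP-6's other direct reports are EMP-8 — 1 peer.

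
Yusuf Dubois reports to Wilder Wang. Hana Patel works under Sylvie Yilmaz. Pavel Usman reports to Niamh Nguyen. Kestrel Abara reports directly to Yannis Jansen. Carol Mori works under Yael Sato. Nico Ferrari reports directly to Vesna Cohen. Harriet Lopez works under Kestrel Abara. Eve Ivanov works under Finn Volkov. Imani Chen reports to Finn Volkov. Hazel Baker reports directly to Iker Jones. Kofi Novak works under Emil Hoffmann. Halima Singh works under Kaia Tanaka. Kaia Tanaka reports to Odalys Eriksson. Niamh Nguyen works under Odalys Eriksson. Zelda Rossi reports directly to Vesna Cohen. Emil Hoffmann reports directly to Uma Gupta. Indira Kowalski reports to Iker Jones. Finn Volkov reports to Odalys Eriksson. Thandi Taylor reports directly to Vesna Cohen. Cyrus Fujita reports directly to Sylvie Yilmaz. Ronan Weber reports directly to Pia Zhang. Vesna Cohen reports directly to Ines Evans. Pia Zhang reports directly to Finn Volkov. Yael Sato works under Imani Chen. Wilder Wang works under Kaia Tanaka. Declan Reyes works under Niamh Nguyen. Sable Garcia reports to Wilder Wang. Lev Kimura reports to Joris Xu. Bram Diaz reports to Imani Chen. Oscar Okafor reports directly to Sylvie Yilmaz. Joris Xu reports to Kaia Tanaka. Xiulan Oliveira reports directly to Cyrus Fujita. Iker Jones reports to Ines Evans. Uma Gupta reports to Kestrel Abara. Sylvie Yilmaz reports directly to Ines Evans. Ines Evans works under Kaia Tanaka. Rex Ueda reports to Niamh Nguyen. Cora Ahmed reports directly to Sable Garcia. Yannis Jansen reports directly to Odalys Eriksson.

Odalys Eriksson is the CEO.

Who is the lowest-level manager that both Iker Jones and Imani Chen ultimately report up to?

Odalys Eriksson

Iker Jones's chain of managers is Ines Evans, Kaia Tanaka, Odalys Eriksson. Imani Chen's chain of managers is Finn Volkov, Odalys Eriksson. The first manager that appears in both chains is Odalys Eriksson.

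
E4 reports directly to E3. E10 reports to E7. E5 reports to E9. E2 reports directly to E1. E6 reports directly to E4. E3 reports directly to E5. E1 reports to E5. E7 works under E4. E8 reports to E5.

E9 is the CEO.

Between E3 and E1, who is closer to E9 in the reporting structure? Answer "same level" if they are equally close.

same level

Both E3 and E1 are 2 levels below E9.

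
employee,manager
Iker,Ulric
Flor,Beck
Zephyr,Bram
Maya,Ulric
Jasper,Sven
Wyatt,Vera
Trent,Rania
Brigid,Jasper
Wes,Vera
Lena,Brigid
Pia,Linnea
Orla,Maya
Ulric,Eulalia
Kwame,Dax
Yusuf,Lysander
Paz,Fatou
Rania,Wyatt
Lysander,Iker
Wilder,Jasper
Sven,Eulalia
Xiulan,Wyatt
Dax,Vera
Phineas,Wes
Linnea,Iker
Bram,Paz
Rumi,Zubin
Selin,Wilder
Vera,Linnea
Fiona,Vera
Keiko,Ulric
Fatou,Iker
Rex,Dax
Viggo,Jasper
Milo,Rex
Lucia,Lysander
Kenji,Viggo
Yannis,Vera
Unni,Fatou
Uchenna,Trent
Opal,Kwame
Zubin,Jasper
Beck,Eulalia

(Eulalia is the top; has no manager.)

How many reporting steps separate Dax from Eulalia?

Chain from Dax up to Eulalia: Dax → Vera → Linnea → Iker → Ulric → Eulalia. That is 5 steps up, so Dax is 5 levels below Eulalia.

5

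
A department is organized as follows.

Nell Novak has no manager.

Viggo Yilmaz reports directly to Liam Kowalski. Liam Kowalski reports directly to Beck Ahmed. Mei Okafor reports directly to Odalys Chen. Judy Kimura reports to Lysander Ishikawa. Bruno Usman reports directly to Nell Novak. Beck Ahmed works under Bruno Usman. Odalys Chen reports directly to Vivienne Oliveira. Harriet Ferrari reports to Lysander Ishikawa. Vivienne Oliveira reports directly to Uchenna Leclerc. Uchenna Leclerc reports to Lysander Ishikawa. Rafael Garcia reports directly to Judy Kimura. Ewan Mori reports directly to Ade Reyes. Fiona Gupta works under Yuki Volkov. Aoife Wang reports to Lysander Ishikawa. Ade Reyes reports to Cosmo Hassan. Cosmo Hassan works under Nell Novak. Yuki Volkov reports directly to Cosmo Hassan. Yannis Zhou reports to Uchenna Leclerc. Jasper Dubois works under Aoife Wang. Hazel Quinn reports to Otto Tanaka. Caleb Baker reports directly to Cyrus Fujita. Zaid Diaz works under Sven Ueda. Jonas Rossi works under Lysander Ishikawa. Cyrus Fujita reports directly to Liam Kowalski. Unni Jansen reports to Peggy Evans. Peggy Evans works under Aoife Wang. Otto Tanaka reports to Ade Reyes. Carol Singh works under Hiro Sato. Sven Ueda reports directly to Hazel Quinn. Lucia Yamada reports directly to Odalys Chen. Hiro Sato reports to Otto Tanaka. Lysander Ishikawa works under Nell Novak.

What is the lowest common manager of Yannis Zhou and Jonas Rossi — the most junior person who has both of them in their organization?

Lysander Ishikawa

Yannis Zhou's chain of managers is Uchenna Leclerc, Lysander Ishikawa, Nell Novak. Jonas Rossi's chain of managers is Lysander Ishikawa, Nell Novak. The first manager that appears in both chains is Lysander Ishikawa.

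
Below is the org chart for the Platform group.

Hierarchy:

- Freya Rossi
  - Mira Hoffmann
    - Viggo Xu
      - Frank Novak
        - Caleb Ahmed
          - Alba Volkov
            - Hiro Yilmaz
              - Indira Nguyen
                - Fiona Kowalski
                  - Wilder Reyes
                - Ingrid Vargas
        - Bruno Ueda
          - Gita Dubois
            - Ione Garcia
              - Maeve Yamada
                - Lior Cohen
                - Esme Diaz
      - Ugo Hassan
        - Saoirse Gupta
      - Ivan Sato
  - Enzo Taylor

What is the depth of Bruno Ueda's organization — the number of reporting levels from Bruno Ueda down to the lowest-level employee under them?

The longest chain under Bruno Ueda runs Bruno Ueda → Gita Dubois → Ione Garcia → Maeve Yamada → Esme Diaz, which is 4 levels below Bruno Ueda.

4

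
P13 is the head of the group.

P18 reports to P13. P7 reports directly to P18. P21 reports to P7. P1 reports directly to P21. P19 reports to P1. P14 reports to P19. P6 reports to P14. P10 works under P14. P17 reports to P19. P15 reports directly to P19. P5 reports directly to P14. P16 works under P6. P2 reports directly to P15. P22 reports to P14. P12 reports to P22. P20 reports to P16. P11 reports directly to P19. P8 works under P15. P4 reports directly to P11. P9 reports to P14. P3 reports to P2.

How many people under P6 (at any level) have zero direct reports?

1

The only person in P6's organization with no one reporting to them is P20. That is 1.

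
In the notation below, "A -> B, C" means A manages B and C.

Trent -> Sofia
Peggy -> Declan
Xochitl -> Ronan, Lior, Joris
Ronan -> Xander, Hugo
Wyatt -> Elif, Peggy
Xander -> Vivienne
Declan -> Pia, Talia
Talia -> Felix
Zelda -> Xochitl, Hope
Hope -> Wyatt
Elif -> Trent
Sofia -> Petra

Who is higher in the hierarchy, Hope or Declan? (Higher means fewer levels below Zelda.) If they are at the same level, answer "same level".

Hope

Hope is 1 level below Zelda; Declan is 4. Hope is higher.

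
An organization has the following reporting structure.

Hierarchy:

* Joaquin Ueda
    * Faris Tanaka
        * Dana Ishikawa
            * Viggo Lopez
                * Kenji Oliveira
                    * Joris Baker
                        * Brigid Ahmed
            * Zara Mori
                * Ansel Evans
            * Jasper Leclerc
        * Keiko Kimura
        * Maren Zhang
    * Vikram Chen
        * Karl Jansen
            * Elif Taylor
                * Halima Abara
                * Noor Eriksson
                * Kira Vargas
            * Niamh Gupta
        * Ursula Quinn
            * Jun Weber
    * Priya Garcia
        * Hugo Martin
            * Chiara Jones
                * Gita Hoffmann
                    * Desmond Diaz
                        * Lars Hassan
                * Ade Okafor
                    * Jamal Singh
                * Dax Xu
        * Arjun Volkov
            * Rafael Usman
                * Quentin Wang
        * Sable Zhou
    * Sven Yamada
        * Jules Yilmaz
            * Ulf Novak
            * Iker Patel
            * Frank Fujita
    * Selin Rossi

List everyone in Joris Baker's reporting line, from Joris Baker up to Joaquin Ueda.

Joris Baker reports to Kenji Oliveira. Kenji Oliveira reports to Viggo Lopez. Viggo Lopez reports to Dana Ishikawa. Dana Ishikawa reports to Faris Tanaka. Faris Tanaka reports to Joaquin Ueda. Joaquin Ueda is at the top.

Joris Baker -> Kenji Oliveira -> Viggo Lopez -> Dana Ishikawa -> Faris Tanaka -> Joaquin Ueda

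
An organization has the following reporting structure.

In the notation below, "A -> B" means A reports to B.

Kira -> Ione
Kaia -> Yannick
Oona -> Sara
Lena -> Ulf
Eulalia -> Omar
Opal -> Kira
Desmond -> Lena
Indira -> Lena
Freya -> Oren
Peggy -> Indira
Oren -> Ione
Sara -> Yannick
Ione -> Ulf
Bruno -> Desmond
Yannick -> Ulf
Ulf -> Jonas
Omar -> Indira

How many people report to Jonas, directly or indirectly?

Jonas directly manages Ulf. Under Ulf: Yannick, Kaia, Sara, Oona, Ione, Kira, Opal, Oren, Freya, Lena, Desmond, Bruno, Indira, Peggy, Omar, Eulalia (16). That's 17 in total.

17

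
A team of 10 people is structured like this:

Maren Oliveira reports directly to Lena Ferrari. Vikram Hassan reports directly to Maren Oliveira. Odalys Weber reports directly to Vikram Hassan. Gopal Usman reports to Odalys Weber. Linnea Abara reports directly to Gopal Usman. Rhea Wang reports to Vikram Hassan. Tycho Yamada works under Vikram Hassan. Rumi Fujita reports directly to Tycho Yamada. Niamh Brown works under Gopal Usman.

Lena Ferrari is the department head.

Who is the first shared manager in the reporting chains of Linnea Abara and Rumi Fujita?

Linnea Abara's chain of managers is Gopal Usman, Odalys Weber, Vikram Hassan, Maren Oliveira, Lena Ferrari. Rumi Fujita's chain of managers is Tycho Yamada, Vikram Hassan, Maren Oliveira, Lena Ferrari. The first manager that appears in both chains is Vikram Hassan.

Vikram Hassan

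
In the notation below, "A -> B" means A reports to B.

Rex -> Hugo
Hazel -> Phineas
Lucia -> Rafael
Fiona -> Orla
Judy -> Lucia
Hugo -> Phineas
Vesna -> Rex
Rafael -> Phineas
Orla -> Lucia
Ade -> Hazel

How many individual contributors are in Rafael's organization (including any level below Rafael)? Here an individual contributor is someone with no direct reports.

The people in Rafael's organization with no one reporting to them are Judy, Fiona. That is 2.

2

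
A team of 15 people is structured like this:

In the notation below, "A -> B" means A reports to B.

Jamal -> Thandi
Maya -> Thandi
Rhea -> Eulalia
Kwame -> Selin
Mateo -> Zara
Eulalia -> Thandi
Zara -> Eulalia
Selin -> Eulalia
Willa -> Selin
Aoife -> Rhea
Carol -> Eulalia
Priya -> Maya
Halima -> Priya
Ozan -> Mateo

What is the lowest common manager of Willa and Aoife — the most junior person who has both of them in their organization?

Eulalia

Willa's chain of managers is Selin, Eulalia, Thandi. Aoife's chain of managers is Rhea, Eulalia, Thandi. The first manager that appears in both chains is Eulalia.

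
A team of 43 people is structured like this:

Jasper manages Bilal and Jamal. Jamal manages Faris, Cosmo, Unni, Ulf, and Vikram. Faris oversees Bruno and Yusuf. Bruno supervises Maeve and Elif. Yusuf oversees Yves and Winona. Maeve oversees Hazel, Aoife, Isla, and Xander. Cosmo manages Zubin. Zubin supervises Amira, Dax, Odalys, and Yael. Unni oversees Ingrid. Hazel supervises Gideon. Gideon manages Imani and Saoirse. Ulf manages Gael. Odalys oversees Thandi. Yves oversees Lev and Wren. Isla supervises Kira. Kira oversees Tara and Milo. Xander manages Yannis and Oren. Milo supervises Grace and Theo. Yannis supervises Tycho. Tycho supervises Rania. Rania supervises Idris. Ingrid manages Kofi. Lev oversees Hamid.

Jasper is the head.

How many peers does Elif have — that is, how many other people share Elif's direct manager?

Elif reports to Bruno. Bruno's other direct reports are Maeve — 1 peer.

1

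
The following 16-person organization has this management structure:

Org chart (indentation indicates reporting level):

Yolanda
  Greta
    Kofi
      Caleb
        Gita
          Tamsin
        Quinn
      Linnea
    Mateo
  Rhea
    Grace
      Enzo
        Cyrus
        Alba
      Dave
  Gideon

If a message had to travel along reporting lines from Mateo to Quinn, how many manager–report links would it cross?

4

Mateo is 1 level below Greta, and Quinn is 3 levels below Greta (their lowest common manager). The shortest path runs up from Mateo to Greta and back down to Quinn: 1 + 3 = 4 links.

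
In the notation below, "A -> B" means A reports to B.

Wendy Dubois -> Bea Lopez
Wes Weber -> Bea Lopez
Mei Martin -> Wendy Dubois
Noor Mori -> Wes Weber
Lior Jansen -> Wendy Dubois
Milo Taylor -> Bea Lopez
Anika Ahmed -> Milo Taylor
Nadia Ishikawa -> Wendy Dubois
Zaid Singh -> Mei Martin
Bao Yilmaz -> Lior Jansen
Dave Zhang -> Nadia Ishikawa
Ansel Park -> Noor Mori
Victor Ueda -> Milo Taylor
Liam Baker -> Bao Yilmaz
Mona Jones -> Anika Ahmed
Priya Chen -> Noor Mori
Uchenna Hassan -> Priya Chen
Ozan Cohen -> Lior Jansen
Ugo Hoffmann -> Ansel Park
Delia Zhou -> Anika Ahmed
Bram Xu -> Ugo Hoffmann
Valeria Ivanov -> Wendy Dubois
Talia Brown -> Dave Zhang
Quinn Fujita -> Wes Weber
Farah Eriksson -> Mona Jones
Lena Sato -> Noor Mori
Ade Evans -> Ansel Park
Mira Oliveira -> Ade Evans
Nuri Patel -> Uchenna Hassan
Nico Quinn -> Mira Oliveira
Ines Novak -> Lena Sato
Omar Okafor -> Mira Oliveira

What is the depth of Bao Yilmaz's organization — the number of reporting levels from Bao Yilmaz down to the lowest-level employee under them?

1

The longest chain under Bao Yilmaz runs Bao Yilmaz → Liam Baker, which is 1 level below Bao Yilmaz.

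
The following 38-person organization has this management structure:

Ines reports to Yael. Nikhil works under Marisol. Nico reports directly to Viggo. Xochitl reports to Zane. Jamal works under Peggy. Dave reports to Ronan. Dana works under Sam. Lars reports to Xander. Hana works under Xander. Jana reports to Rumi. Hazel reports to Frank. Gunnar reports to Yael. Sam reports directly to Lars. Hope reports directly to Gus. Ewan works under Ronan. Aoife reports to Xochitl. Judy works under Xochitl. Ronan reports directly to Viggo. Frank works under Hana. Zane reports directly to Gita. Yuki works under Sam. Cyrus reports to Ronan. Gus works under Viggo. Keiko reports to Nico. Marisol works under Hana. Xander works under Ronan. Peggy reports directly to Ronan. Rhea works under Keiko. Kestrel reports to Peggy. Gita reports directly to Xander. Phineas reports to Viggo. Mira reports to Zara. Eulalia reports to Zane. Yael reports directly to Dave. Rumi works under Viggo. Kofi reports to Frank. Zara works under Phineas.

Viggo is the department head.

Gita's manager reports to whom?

Ronan

Gita reports to Xander, and Xander reports to Ronan. So Gita's skip-level manager is Ronan.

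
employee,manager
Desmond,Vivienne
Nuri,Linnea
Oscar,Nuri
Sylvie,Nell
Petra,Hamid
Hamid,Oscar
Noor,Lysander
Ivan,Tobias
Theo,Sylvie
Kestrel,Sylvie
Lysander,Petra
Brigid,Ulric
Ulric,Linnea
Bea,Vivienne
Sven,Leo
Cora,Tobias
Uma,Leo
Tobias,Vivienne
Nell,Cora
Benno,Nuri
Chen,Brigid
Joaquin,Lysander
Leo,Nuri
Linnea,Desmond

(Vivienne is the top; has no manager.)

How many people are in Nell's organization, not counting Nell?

Nell directly manages Sylvie. Under Sylvie: Theo, Kestrel (2). That's 3 in total.

3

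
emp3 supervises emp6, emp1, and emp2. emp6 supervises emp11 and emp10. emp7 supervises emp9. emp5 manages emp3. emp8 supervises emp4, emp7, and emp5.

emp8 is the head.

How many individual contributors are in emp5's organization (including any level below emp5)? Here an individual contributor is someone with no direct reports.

The people in emp5's organization with no one reporting to them are emp2, emp1, emp10, emp11. That is 4.

4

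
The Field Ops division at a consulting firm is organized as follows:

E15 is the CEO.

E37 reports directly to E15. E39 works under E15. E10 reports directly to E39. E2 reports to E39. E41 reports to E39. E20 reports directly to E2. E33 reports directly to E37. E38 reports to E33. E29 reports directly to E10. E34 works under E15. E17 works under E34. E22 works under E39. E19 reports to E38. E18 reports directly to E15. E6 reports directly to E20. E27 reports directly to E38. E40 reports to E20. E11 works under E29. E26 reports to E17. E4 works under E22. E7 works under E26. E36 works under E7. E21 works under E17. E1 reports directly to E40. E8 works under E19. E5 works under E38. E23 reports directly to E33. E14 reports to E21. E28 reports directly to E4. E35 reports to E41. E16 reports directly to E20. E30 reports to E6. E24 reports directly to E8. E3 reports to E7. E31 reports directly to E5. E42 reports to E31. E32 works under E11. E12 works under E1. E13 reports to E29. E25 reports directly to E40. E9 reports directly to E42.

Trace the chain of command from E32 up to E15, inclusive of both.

E32 -> E11 -> E29 -> E10 -> E39 -> E15

E32 reports to E11. E11 reports to E29. E29 reports to E10. E10 reports to E39. E39 reports to E15. E15 is at the top.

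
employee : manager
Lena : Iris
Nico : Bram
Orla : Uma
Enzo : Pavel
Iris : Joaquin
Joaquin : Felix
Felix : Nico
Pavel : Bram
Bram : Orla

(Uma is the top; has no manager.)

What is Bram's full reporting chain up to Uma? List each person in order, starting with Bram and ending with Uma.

Bram -> Orla -> Uma

Bram reports to Orla. Orla reports to Uma. Uma is at the top.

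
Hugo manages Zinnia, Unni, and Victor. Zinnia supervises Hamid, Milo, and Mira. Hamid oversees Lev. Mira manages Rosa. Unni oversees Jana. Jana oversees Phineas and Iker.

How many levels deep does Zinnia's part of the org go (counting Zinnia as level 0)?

2

The longest chain under Zinnia runs Zinnia → Mira → Rosa, which is 2 levels below Zinnia.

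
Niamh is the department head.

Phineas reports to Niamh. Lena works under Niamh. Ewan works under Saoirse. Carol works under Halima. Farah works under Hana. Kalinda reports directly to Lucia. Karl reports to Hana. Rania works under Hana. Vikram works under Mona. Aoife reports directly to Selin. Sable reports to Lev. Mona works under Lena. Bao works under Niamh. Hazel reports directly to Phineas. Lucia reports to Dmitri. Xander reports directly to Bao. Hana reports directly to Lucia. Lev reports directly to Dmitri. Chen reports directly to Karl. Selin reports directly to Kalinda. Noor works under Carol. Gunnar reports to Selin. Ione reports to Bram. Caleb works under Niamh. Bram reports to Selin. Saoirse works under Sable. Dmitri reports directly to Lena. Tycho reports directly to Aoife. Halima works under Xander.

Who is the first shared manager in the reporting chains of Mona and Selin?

Mona's chain of managers is Lena, Niamh. Selin's chain of managers is Kalinda, Lucia, Dmitri, Lena, Niamh. The first manager that appears in both chains is Lena.

Lena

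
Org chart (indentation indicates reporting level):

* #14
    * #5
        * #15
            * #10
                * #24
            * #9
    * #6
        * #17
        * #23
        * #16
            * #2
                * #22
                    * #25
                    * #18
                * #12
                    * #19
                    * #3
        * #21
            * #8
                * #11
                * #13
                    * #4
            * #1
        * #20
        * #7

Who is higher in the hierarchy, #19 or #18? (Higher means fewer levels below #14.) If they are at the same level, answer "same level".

Both #19 and #18 are 5 levels below #14.

same level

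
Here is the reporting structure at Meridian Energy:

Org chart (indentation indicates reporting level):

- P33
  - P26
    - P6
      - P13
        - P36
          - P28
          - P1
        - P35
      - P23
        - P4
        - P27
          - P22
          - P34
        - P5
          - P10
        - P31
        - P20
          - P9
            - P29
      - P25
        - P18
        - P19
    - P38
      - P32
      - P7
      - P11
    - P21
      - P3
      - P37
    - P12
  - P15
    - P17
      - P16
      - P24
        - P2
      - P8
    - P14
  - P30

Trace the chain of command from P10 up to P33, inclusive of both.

P10 -> P5 -> P23 -> P6 -> P26 -> P33

P10 reports to P5. P5 reports to P23. P23 reports to P6. P6 reports to P26. P26 reports to P33. P33 is at the top.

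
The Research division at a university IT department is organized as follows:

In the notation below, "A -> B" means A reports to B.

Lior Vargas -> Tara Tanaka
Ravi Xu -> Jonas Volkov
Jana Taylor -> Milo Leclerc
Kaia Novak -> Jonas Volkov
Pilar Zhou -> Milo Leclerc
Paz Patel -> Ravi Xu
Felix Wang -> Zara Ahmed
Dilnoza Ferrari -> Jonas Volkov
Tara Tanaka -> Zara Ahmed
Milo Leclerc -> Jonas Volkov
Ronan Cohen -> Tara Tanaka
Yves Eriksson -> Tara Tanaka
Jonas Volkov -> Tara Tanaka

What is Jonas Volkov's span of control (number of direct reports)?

4

Jonas Volkov directly manages Ravi Xu, Milo Leclerc, Dilnoza Ferrari, Kaia Novak. That is 4 direct reports.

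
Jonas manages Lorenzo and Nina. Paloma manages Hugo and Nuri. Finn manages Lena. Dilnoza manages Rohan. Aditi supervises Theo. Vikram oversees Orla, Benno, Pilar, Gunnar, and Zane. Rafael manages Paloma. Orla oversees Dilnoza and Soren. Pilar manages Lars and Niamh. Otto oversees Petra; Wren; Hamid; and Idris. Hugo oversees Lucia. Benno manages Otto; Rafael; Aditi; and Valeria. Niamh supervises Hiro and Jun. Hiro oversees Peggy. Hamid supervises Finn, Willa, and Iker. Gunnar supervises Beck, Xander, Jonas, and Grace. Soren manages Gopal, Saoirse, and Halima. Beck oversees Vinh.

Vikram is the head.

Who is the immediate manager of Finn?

Finn reports directly to Hamid.

Hamid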